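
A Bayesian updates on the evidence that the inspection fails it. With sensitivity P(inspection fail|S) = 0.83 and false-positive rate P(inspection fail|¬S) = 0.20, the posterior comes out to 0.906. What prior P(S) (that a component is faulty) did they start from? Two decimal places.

P(S) = 0.70

Bayes' rule in odds form gives O(S|E) = O(S)·[P(E|S)/P(E|¬S)], hence O(S) = O(S|E)/LR.
Posterior odds = 0.906/(1−0.906) = 9.6383. LR = 0.83/0.20 = 4.1500.
Prior odds = 9.6383/4.1500 = 2.3225, so P(S) = 2.3225/(1+2.3225) ≈ 0.70.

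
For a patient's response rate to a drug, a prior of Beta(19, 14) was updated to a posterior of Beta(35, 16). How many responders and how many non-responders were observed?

Under Beta–binomial conjugacy the posterior parameters are (a+s, b+f).
So s = 35 − 19 = 16 and f = 16 − 14 = 2.

16 responders and 2 non-responders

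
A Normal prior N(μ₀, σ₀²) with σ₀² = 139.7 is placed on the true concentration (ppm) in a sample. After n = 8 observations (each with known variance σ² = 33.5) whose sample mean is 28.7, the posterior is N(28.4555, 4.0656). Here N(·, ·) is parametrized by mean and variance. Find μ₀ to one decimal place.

μ₀ = 20.3

With known observation variance, the Normal–Normal posterior has precision τ_n = τ₀ + n/σ² and mean μ_n = (τ₀μ₀ + (n/σ²)x̄)/τ_n.
Here τ₀ = 1/139.7 = 0.007158 and τ_data = 8/33.5 = 0.238806, so τ_n = 0.245964.
Rearranging for μ₀: μ₀ = (μ_n·τ_n − τ_data·x̄)/τ₀ = (28.4555·0.245964 − 0.238806·28.7) / 0.007158 = 0.145296/0.007158 ≈ 20.3.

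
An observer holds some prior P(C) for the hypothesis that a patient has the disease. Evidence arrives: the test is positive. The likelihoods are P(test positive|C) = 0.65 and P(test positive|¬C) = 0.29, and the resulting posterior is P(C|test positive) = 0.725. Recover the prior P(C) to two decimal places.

In odds form, posterior odds = prior odds × likelihood ratio, so prior odds = posterior odds ÷ LR.
Posterior odds = 0.725/(1−0.725) = 2.6364. LR = 0.65/0.29 = 2.2414.
Prior odds = 2.6364/2.2414 = 1.1762, so P(C) = 1.1762/(1+1.1762) ≈ 0.54.

P(C) = 0.54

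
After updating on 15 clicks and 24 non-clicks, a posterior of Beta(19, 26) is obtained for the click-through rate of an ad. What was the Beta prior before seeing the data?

Under Beta–binomial conjugacy the posterior parameters are (a+s, b+f).
Subtract the data counts: 19−15=4, 26−24=2.

Beta(4, 2)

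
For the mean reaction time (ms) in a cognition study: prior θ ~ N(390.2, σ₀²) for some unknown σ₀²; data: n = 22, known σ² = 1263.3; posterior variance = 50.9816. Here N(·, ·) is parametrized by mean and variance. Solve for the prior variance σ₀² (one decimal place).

Posterior precision equals prior precision plus data precision: 1/σ_n² = 1/σ₀² + n/σ².
So 1/σ₀² = 1/50.9816 − 22/1263.3 = 0.019615 − 0.017415 = 0.002200.
Hence σ₀² = 1/0.002200 ≈ 454.5.

σ₀² = 454.5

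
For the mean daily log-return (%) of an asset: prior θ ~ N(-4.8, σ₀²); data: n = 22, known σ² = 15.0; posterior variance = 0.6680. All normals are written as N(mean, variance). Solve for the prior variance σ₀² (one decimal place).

For the Normal–Normal model with known σ², precisions add: τ_n = τ₀ + n/σ².
So 1/σ₀² = 1/0.6680 − 22/15.0 = 1.497006 − 1.466667 = 0.030339.
Hence σ₀² = 1/0.030339 ≈ 33.0.

σ₀² = 33.0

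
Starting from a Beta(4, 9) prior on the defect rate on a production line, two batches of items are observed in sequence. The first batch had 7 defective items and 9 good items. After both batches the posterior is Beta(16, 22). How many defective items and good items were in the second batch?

Because Beta–binomial updating is additive in the counts, the combined data contributed (α_post−α_prior, β_post−β_prior) successes and failures.
Total across both batches: 16−4=12 defective items, 22−9=13 good items.
Subtract the first batch: 12−7=5 defective items and 13−9=4 good items.

5 defective items and 4 good items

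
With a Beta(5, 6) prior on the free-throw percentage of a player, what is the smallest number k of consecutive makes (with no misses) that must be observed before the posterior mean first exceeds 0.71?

After k makes and 0 misses the posterior is Beta(5+k, 6), with mean (5+k)/(5+6+k).
Set (5+k)/(11+k) > 0.71 and solve: k > (0.71·11 − 5)/(1 − 0.71) = 9.690.
The smallest integer exceeding 9.690 is 10, and checking k=10: (15)/(21) = 0.7143 > 0.71.

k = 10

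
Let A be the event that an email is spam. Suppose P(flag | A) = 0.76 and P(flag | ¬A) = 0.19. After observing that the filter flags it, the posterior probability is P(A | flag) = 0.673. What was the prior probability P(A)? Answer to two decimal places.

P(A) = 0.34

In odds form, posterior odds = prior odds × likelihood ratio, so prior odds = posterior odds ÷ LR.
Posterior odds = 0.673/(1−0.673) = 2.0581. LR = 0.76/0.19 = 4.0000.
Prior odds = 2.0581/4.0000 = 0.5145, so P(A) = 0.5145/(1+0.5145) ≈ 0.34.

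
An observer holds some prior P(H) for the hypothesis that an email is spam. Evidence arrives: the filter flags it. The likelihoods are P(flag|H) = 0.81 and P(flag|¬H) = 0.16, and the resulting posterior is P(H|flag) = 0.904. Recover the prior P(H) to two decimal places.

In odds form, posterior odds = prior odds × likelihood ratio, so prior odds = posterior odds ÷ LR.
Posterior odds = 0.904/(1−0.904) = 9.4167. LR = 0.81/0.16 = 5.0625.
Prior odds = 9.4167/5.0625 = 1.8601, so P(H) = 1.8601/(1+1.8601) ≈ 0.65.

P(H) = 0.65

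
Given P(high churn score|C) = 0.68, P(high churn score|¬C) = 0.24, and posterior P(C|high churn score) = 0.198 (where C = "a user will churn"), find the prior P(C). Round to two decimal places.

Bayes' rule in odds form gives O(C|E) = O(C)·[P(E|C)/P(E|¬C)], hence O(C) = O(C|E)/LR.
Posterior odds = 0.198/(1−0.198) = 0.2469. LR = 0.68/0.24 = 2.8333.
Prior odds = 0.2469/2.8333 = 0.0871, so P(C) = 0.0871/(1+0.0871) ≈ 0.08.

P(C) = 0.08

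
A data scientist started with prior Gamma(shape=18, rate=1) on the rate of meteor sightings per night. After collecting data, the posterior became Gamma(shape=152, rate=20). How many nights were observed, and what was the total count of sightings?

n = 19 nights with total 134 sightings

Gamma–Poisson conjugacy: posterior shape = α + Σxᵢ, posterior rate = β + n.
Matching: Σxᵢ = 152 − 18 = 134 and n = 20 − 1 = 19.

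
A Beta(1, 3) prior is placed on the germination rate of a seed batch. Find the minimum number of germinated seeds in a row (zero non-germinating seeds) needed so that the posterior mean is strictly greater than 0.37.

k = 1

After k germinated seeds and 0 non-germinating seeds the posterior is Beta(1+k, 3), with mean (1+k)/(1+3+k).
Set (1+k)/(4+k) > 0.37 and solve: k > (0.37·4 − 1)/(1 − 0.37) = 0.762.
The smallest integer exceeding 0.762 is 1, and checking k=1: (2)/(5) = 0.4000 > 0.37.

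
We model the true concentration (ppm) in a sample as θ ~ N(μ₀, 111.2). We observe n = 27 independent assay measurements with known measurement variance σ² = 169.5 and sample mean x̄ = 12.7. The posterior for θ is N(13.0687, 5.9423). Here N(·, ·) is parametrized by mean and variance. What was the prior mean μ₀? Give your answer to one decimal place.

The posterior mean is a precision-weighted average: μ_n = (τ₀μ₀ + τ_data·x̄)/(τ₀+τ_data), with τ₀=1/σ₀² and τ_data=n/σ².
Here τ₀ = 1/111.2 = 0.008993 and τ_data = 27/169.5 = 0.159292, so τ_n = 0.168285.
Rearranging for μ₀: μ₀ = (μ_n·τ_n − τ_data·x̄)/τ₀ = (13.0687·0.168285 − 0.159292·12.7) / 0.008993 = 0.176258/0.008993 ≈ 19.6.

μ₀ = 19.6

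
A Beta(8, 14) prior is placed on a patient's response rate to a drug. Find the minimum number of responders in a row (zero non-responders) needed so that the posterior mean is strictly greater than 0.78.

After k responders and 0 non-responders the posterior is Beta(8+k, 14), with mean (8+k)/(8+14+k).
Set (8+k)/(22+k) > 0.78 and solve: k > (0.78·22 − 8)/(1 − 0.78) = 41.636.
The smallest integer exceeding 41.636 is 42.

k = 42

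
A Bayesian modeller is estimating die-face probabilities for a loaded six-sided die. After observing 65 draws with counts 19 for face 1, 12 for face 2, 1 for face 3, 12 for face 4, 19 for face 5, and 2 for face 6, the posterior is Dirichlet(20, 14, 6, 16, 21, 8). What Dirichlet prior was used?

Dirichlet(1, 2, 5, 4, 2, 6)

For a Dirichlet(α) prior with multinomial counts c, the posterior is Dirichlet(α + c) componentwise.
Subtract each count from the matching posterior parameter: 20−19=1, 14−12=2, 6−1=5, 16−12=4, 21−19=2, 8−2=6.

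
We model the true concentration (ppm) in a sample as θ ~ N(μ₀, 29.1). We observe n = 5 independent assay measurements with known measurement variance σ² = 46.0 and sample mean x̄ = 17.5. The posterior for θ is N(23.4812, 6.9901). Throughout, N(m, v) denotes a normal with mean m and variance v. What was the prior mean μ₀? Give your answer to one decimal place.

μ₀ = 42.4

With known observation variance, the Normal–Normal posterior has precision τ_n = τ₀ + n/σ² and mean μ_n = (τ₀μ₀ + (n/σ²)x̄)/τ_n.
Here τ₀ = 1/29.1 = 0.034364 and τ_data = 5/46.0 = 0.108696, so τ_n = 0.143060.
Rearranging for μ₀: μ₀ = (μ_n·τ_n − τ_data·x̄)/τ₀ = (23.4812·0.143060 − 0.108696·17.5) / 0.034364 = 1.457040/0.034364 ≈ 42.4.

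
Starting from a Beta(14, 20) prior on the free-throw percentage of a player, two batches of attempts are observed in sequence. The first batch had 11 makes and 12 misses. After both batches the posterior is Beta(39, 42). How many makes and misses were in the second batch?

Because Beta–binomial updating is additive in the counts, the combined data contributed (α_post−α_prior, β_post−β_prior) successes and failures.
Total across both batches: 39−14=25 makes, 42−20=22 misses.
Subtract the first batch: 25−11=14 makes and 22−12=10 misses.

14 makes and 10 misses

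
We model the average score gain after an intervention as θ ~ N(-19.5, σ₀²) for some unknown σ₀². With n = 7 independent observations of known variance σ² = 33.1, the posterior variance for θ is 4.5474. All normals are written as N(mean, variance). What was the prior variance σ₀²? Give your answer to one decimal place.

Posterior precision equals prior precision plus data precision: 1/σ_n² = 1/σ₀² + n/σ².
So 1/σ₀² = 1/4.5474 − 7/33.1 = 0.219906 − 0.211480 = 0.008426.
Hence σ₀² = 1/0.008426 ≈ 118.7.

σ₀² = 118.7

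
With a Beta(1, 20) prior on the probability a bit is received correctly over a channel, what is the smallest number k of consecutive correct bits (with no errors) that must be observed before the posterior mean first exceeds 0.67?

k = 40

After k correct bits and 0 errors the posterior is Beta(1+k, 20), with mean (1+k)/(1+20+k).
Set (1+k)/(21+k) > 0.67 and solve: k > (0.67·21 − 1)/(1 − 0.67) = 39.606.
The smallest integer exceeding 39.606 is 40, and checking k=40: (41)/(61) = 0.6721 > 0.67.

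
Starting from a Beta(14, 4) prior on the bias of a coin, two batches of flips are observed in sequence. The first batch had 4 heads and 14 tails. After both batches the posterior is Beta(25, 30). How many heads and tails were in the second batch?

7 heads and 12 tails

Sequential conjugate updates are equivalent to a single update on the pooled data, so total successes = posterior α − prior α and total failures = posterior β − prior β.
Total across both batches: 25−14=11 heads, 30−4=26 tails.
Subtract the first batch: 11−4=7 heads and 26−14=12 tails.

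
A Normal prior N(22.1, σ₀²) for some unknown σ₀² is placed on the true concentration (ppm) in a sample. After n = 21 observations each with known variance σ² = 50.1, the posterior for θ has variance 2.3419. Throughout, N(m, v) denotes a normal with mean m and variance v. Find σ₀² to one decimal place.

For the Normal–Normal model with known σ², precisions add: τ_n = τ₀ + n/σ².
So 1/σ₀² = 1/2.3419 − 21/50.1 = 0.427004 − 0.419162 = 0.007842.
Hence σ₀² = 1/0.007842 ≈ 127.5.

σ₀² = 127.5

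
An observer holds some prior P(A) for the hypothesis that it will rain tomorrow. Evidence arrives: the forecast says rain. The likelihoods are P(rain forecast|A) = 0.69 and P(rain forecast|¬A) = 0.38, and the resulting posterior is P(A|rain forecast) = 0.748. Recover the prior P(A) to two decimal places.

P(A) = 0.62

In odds form, posterior odds = prior odds × likelihood ratio, so prior odds = posterior odds ÷ LR.
Posterior odds = 0.748/(1−0.748) = 2.9683. LR = 0.69/0.38 = 1.8158.
Prior odds = 2.9683/1.8158 = 1.6347, so P(A) = 1.6347/(1+1.6347) ≈ 0.62.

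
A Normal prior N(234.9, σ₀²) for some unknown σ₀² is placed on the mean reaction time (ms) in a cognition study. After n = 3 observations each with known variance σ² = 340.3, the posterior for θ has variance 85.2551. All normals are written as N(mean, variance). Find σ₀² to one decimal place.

For the Normal–Normal model with known σ², precisions add: τ_n = τ₀ + n/σ².
So 1/σ₀² = 1/85.2551 − 3/340.3 = 0.011730 − 0.008816 = 0.002914.
Hence σ₀² = 1/0.002914 ≈ 343.2.

σ₀² = 343.2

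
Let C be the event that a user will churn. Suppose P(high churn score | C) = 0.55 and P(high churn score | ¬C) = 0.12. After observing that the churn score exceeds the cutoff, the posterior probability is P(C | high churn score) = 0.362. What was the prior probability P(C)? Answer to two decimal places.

Bayes' rule in odds form gives O(C|E) = O(C)·[P(E|C)/P(E|¬C)], hence O(C) = O(C|E)/LR.
Posterior odds = 0.362/(1−0.362) = 0.5674. LR = 0.55/0.12 = 4.5833.
Prior odds = 0.5674/4.5833 = 0.1238, so P(C) = 0.1238/(1+0.1238) ≈ 0.11.

P(C) = 0.11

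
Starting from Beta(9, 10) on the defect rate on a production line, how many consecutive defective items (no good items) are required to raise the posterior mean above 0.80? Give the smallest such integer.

k = 32

After k defective items and 0 good items the posterior is Beta(9+k, 10), with mean (9+k)/(9+10+k).
Set (9+k)/(19+k) > 0.80 and solve: k > (0.80·19 − 9)/(1 − 0.80) = 31.000.
The smallest integer exceeding 31.000 is 32, and checking k=32: (41)/(51) = 0.8039 > 0.80.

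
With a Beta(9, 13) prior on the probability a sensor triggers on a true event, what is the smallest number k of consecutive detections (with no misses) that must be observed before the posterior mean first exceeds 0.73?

k = 27

After k detections and 0 misses the posterior is Beta(9+k, 13), with mean (9+k)/(9+13+k).
Set (9+k)/(22+k) > 0.73 and solve: k > (0.73·22 − 9)/(1 − 0.73) = 26.148.
The smallest integer exceeding 26.148 is 27, and checking k=27: (36)/(49) = 0.7347 > 0.73.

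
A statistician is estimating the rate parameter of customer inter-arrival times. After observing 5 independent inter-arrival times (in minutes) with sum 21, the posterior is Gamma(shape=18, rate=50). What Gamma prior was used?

Gamma(shape=13, rate=29)

Gamma–exponential conjugacy: posterior shape = α + n, posterior rate = β + Σtᵢ.
So α = 18 − 5 = 13 and β = 50 − 21 = 29.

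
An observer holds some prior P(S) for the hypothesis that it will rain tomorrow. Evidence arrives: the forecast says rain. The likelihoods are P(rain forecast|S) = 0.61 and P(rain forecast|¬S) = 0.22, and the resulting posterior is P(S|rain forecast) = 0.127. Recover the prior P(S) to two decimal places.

Bayes' rule in odds form gives O(S|E) = O(S)·[P(E|S)/P(E|¬S)], hence O(S) = O(S|E)/LR.
Posterior odds = 0.127/(1−0.127) = 0.1455. LR = 0.61/0.22 = 2.7727.
Prior odds = 0.1455/2.7727 = 0.0525, so P(S) = 0.0525/(1+0.0525) ≈ 0.05.

P(S) = 0.05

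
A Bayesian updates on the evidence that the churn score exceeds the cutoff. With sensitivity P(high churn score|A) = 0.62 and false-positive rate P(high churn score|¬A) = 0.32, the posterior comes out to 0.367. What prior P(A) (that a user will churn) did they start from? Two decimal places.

P(A) = 0.23

Bayes' rule in odds form gives O(A|E) = O(A)·[P(E|A)/P(E|¬A)], hence O(A) = O(A|E)/LR.
Posterior odds = 0.367/(1−0.367) = 0.5798. LR = 0.62/0.32 = 1.9375.
Prior odds = 0.5798/1.9375 = 0.2993, so P(A) = 0.2993/(1+0.2993) ≈ 0.23.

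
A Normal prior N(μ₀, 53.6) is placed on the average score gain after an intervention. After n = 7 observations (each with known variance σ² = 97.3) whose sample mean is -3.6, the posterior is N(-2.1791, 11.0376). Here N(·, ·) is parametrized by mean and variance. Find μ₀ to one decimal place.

μ₀ = 3.3

The posterior mean is a precision-weighted average: μ_n = (τ₀μ₀ + τ_data·x̄)/(τ₀+τ_data), with τ₀=1/σ₀² and τ_data=n/σ².
Here τ₀ = 1/53.6 = 0.018657 and τ_data = 7/97.3 = 0.071942, so τ_n = 0.090599.
Rearranging for μ₀: μ₀ = (μ_n·τ_n − τ_data·x̄)/τ₀ = (-2.1791·0.090599 − 0.071942·-3.6) / 0.018657 = 0.061567/0.018657 ≈ 3.3.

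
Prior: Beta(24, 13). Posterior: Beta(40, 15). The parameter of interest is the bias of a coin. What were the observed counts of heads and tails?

16 heads and 2 tails

Beta is conjugate to the binomial likelihood: posterior = Beta(a+s, b+f).
Match parameters: s=40−24=16, f=15−13=2.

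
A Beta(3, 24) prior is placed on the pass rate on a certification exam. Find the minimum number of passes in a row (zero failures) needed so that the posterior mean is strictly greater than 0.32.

After k passes and 0 failures the posterior is Beta(3+k, 24), with mean (3+k)/(3+24+k).
Set (3+k)/(27+k) > 0.32 and solve: k > (0.32·27 − 3)/(1 − 0.32) = 8.294.
The smallest integer exceeding 8.294 is 9.

k = 9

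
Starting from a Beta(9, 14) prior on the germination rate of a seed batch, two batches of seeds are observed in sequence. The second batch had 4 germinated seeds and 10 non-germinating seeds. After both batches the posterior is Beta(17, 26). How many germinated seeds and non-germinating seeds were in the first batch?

Sequential conjugate updates are equivalent to a single update on the pooled data, so total successes = posterior α − prior α and total failures = posterior β − prior β.
Total across both batches: 17−9=8 germinated seeds, 26−14=12 non-germinating seeds.
Subtract the second batch: 8−4=4 germinated seeds and 12−10=2 non-germinating seeds.

4 germinated seeds and 2 non-germinating seeds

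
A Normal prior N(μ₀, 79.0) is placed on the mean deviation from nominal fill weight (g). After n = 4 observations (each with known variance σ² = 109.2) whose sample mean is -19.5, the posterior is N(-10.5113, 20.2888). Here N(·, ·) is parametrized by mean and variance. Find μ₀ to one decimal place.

μ₀ = 15.5

The posterior mean is a precision-weighted average: μ_n = (τ₀μ₀ + τ_data·x̄)/(τ₀+τ_data), with τ₀=1/σ₀² and τ_data=n/σ².
Here τ₀ = 1/79.0 = 0.012658 and τ_data = 4/109.2 = 0.036630, so τ_n = 0.049288.
Rearranging for μ₀: μ₀ = (μ_n·τ_n − τ_data·x̄)/τ₀ = (-10.5113·0.049288 − 0.036630·-19.5) / 0.012658 = 0.196204/0.012658 ≈ 15.5.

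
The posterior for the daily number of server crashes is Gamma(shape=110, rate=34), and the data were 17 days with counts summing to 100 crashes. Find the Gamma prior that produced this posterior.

A Gamma(α, β) prior (rate parametrization) on a Poisson rate with n observations summing to S gives posterior Gamma(α+S, β+n).
So α = 110 − 100 = 10 and β = 34 − 17 = 17.

Gamma(shape=10, rate=17)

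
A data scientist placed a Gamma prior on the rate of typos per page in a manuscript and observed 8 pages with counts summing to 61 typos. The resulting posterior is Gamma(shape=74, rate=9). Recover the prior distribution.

A Gamma(α, β) prior (rate parametrization) on a Poisson rate with n observations summing to S gives posterior Gamma(α+S, β+n).
So α = 74 − 61 = 13 and β = 9 − 8 = 1.

Gamma(shape=13, rate=1)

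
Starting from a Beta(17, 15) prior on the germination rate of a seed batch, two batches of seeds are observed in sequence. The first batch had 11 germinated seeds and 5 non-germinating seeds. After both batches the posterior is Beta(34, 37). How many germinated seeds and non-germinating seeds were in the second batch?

6 germinated seeds and 17 non-germinating seeds

Sequential conjugate updates are equivalent to a single update on the pooled data, so total successes = posterior α − prior α and total failures = posterior β − prior β.
Total across both batches: 34−17=17 germinated seeds, 37−15=22 non-germinating seeds.
Subtract the first batch: 17−11=6 germinated seeds and 22−5=17 non-germinating seeds.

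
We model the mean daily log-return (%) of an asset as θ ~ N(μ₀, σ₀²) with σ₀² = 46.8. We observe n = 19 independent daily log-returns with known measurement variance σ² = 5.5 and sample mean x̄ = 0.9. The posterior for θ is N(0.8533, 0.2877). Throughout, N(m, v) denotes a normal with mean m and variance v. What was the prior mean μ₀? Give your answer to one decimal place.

μ₀ = -6.7

With known observation variance, the Normal–Normal posterior has precision τ_n = τ₀ + n/σ² and mean μ_n = (τ₀μ₀ + (n/σ²)x̄)/τ_n.
Here τ₀ = 1/46.8 = 0.021368 and τ_data = 19/5.5 = 3.454545, so τ_n = 3.475913.
Rearranging for μ₀: μ₀ = (μ_n·τ_n − τ_data·x̄)/τ₀ = (0.8533·3.475913 − 3.454545·0.9) / 0.021368 = -0.143094/0.021368 ≈ -6.7.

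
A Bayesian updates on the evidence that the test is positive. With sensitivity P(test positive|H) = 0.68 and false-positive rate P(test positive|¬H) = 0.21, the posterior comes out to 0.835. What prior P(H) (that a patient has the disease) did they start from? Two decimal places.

P(H) = 0.61

In odds form, posterior odds = prior odds × likelihood ratio, so prior odds = posterior odds ÷ LR.
Posterior odds = 0.835/(1−0.835) = 5.0606. LR = 0.68/0.21 = 3.2381.
Prior odds = 5.0606/3.2381 = 1.5628, so P(H) = 1.5628/(1+1.5628) ≈ 0.61.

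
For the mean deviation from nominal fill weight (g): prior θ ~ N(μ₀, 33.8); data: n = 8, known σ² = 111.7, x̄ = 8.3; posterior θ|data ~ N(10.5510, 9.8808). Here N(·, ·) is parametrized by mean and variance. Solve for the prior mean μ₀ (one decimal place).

μ₀ = 16.0

With known observation variance, the Normal–Normal posterior has precision τ_n = τ₀ + n/σ² and mean μ_n = (τ₀μ₀ + (n/σ²)x̄)/τ_n.
Here τ₀ = 1/33.8 = 0.029586 and τ_data = 8/111.7 = 0.071620, so τ_n = 0.101206.
Rearranging for μ₀: μ₀ = (μ_n·τ_n − τ_data·x̄)/τ₀ = (10.5510·0.101206 − 0.071620·8.3) / 0.029586 = 0.473379/0.029586 ≈ 16.0.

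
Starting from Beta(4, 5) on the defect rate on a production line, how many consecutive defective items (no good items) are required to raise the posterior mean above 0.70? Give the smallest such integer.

k = 8

After k defective items and 0 good items the posterior is Beta(4+k, 5), with mean (4+k)/(4+5+k).
Set (4+k)/(9+k) > 0.70 and solve: k > (0.70·9 − 4)/(1 − 0.70) = 7.667.
The smallest integer exceeding 7.667 is 8.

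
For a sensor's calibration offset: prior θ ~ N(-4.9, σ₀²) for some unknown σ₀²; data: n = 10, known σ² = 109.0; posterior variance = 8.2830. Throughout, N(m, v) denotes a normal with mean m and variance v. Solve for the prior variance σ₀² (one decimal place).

For the Normal–Normal model with known σ², precisions add: τ_n = τ₀ + n/σ².
So 1/σ₀² = 1/8.2830 − 10/109.0 = 0.120729 − 0.091743 = 0.028986.
Hence σ₀² = 1/0.028986 ≈ 34.5.

σ₀² = 34.5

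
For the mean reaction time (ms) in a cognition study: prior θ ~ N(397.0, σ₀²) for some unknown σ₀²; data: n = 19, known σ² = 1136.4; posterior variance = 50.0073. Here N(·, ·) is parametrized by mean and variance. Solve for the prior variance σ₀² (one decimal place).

σ₀² = 305.1

Posterior precision equals prior precision plus data precision: 1/σ_n² = 1/σ₀² + n/σ².
So 1/σ₀² = 1/50.0073 − 19/1136.4 = 0.019997 − 0.016719 = 0.003278.
Hence σ₀² = 1/0.003278 ≈ 305.1.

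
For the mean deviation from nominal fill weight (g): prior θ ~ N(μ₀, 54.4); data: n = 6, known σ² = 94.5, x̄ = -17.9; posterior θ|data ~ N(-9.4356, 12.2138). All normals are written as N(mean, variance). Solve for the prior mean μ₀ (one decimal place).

μ₀ = 19.8

With known observation variance, the Normal–Normal posterior has precision τ_n = τ₀ + n/σ² and mean μ_n = (τ₀μ₀ + (n/σ²)x̄)/τ_n.
Here τ₀ = 1/54.4 = 0.018382 and τ_data = 6/94.5 = 0.063492, so τ_n = 0.081874.
Rearranging for μ₀: μ₀ = (μ_n·τ_n − τ_data·x̄)/τ₀ = (-9.4356·0.081874 − 0.063492·-17.9) / 0.018382 = 0.363976/0.018382 ≈ 19.8.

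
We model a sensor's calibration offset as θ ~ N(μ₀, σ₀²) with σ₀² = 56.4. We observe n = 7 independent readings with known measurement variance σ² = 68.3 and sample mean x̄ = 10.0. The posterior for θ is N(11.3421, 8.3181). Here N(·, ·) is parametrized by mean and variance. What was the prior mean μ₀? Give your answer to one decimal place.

With known observation variance, the Normal–Normal posterior has precision τ_n = τ₀ + n/σ² and mean μ_n = (τ₀μ₀ + (n/σ²)x̄)/τ_n.
Here τ₀ = 1/56.4 = 0.017730 and τ_data = 7/68.3 = 0.102489, so τ_n = 0.120219.
Rearranging for μ₀: μ₀ = (μ_n·τ_n − τ_data·x̄)/τ₀ = (11.3421·0.120219 − 0.102489·10.0) / 0.017730 = 0.338646/0.017730 ≈ 19.1.

μ₀ = 19.1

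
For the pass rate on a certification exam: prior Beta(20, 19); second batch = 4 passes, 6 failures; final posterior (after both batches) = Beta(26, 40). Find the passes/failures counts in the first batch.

Sequential conjugate updates are equivalent to a single update on the pooled data, so total successes = posterior α − prior α and total failures = posterior β − prior β.
Total across both batches: 26−20=6 passes, 40−19=21 failures.
Subtract the second batch: 6−4=2 passes and 21−6=15 failures.

2 passes and 15 failures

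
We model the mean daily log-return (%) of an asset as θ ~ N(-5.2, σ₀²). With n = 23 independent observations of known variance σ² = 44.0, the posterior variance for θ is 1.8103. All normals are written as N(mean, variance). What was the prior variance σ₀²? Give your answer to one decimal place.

For the Normal–Normal model with known σ², precisions add: τ_n = τ₀ + n/σ².
So 1/σ₀² = 1/1.8103 − 23/44.0 = 0.552395 − 0.522727 = 0.029668.
Hence σ₀² = 1/0.029668 ≈ 33.7.

σ₀² = 33.7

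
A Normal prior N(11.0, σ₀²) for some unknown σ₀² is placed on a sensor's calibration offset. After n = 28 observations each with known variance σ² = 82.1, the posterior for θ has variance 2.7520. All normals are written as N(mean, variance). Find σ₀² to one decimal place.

σ₀² = 44.8

Posterior precision equals prior precision plus data precision: 1/σ_n² = 1/σ₀² + n/σ².
So 1/σ₀² = 1/2.7520 − 28/82.1 = 0.363372 − 0.341048 = 0.022324.
Hence σ₀² = 1/0.022324 ≈ 44.8.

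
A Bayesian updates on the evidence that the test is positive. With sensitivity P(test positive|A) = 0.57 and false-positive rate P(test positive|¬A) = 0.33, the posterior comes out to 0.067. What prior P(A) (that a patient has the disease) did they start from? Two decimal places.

P(A) = 0.04

In odds form, posterior odds = prior odds × likelihood ratio, so prior odds = posterior odds ÷ LR.
Posterior odds = 0.067/(1−0.067) = 0.0718. LR = 0.57/0.33 = 1.7273.
Prior odds = 0.0718/1.7273 = 0.0416, so P(A) = 0.0416/(1+0.0416) ≈ 0.04.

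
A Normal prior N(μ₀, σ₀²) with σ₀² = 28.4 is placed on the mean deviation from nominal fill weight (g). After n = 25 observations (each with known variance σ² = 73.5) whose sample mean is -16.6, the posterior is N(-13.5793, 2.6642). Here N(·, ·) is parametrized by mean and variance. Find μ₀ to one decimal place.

μ₀ = 15.6

With known observation variance, the Normal–Normal posterior has precision τ_n = τ₀ + n/σ² and mean μ_n = (τ₀μ₀ + (n/σ²)x̄)/τ_n.
Here τ₀ = 1/28.4 = 0.035211 and τ_data = 25/73.5 = 0.340136, so τ_n = 0.375347.
Rearranging for μ₀: μ₀ = (μ_n·τ_n − τ_data·x̄)/τ₀ = (-13.5793·0.375347 − 0.340136·-16.6) / 0.035211 = 0.549308/0.035211 ≈ 15.6.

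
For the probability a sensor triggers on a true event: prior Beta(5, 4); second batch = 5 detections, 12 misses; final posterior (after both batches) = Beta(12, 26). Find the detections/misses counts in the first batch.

2 detections and 10 misses

Because Beta–binomial updating is additive in the counts, the combined data contributed (α_post−α_prior, β_post−β_prior) successes and failures.
Total across both batches: 12−5=7 detections, 26−4=22 misses.
Subtract the second batch: 7−5=2 detections and 22−12=10 misses.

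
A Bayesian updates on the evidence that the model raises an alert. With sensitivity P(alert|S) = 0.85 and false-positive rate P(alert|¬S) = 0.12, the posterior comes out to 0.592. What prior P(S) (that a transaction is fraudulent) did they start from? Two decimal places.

Bayes' rule in odds form gives O(S|E) = O(S)·[P(E|S)/P(E|¬S)], hence O(S) = O(S|E)/LR.
Posterior odds = 0.592/(1−0.592) = 1.4510. LR = 0.85/0.12 = 7.0833.
Prior odds = 1.4510/7.0833 = 0.2048, so P(S) = 0.2048/(1+0.2048) ≈ 0.17.

P(S) = 0.17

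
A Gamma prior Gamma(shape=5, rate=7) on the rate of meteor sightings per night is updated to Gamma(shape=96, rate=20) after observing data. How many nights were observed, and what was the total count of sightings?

Gamma–Poisson conjugacy: posterior shape = α + Σxᵢ, posterior rate = β + n.
Matching: Σxᵢ = 96 − 5 = 91 and n = 20 − 7 = 13.

n = 13 nights with total 91 sightings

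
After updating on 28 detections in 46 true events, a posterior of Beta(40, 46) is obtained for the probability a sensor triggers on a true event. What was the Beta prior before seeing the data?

Beta is conjugate to the binomial likelihood: posterior = Beta(a+s, b+f).
So a = 40 − 28 = 12 and b = 46 − 18 = 28.

Beta(12, 28)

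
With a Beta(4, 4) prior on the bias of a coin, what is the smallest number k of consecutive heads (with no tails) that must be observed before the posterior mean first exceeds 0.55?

k = 1

After k heads and 0 tails the posterior is Beta(4+k, 4), with mean (4+k)/(4+4+k).
Set (4+k)/(8+k) > 0.55 and solve: k > (0.55·8 − 4)/(1 − 0.55) = 0.889.
The smallest integer exceeding 0.889 is 1.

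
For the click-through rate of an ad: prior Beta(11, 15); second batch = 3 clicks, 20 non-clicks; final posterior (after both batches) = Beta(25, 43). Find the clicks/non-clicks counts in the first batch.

11 clicks and 8 non-clicks

Sequential conjugate updates are equivalent to a single update on the pooled data, so total successes = posterior α − prior α and total failures = posterior β − prior β.
Total across both batches: 25−11=14 clicks, 43−15=28 non-clicks.
Subtract the second batch: 14−3=11 clicks and 28−20=8 non-clicks.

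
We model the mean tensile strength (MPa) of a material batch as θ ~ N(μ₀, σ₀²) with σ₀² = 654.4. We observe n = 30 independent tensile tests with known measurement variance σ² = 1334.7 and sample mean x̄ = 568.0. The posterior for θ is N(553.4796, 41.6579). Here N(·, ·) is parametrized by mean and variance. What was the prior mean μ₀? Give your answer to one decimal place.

μ₀ = 339.9

With known observation variance, the Normal–Normal posterior has precision τ_n = τ₀ + n/σ² and mean μ_n = (τ₀μ₀ + (n/σ²)x̄)/τ_n.
Here τ₀ = 1/654.4 = 0.001528 and τ_data = 30/1334.7 = 0.022477, so τ_n = 0.024005.
Rearranging for μ₀: μ₀ = (μ_n·τ_n − τ_data·x̄)/τ₀ = (553.4796·0.024005 − 0.022477·568.0) / 0.001528 = 0.519342/0.001528 ≈ 339.9.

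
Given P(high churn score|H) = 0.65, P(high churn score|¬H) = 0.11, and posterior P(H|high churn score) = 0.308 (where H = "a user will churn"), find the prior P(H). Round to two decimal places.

P(H) = 0.07

Bayes' rule in odds form gives O(H|E) = O(H)·[P(E|H)/P(E|¬H)], hence O(H) = O(H|E)/LR.
Posterior odds = 0.308/(1−0.308) = 0.4451. LR = 0.65/0.11 = 5.9091.
Prior odds = 0.4451/5.9091 = 0.0753, so P(H) = 0.0753/(1+0.0753) ≈ 0.07.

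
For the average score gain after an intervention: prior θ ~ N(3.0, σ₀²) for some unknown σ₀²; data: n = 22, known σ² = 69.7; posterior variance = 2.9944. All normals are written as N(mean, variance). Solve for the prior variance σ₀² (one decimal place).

Posterior precision equals prior precision plus data precision: 1/σ_n² = 1/σ₀² + n/σ².
So 1/σ₀² = 1/2.9944 − 22/69.7 = 0.333957 − 0.315638 = 0.018319.
Hence σ₀² = 1/0.018319 ≈ 54.6.

σ₀² = 54.6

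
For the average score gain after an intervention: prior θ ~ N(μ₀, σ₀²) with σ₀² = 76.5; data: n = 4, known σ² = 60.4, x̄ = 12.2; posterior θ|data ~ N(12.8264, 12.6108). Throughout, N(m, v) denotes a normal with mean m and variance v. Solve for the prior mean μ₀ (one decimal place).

The posterior mean is a precision-weighted average: μ_n = (τ₀μ₀ + τ_data·x̄)/(τ₀+τ_data), with τ₀=1/σ₀² and τ_data=n/σ².
Here τ₀ = 1/76.5 = 0.013072 and τ_data = 4/60.4 = 0.066225, so τ_n = 0.079297.
Rearranging for μ₀: μ₀ = (μ_n·τ_n − τ_data·x̄)/τ₀ = (12.8264·0.079297 − 0.066225·12.2) / 0.013072 = 0.209150/0.013072 ≈ 16.0.

μ₀ = 16.0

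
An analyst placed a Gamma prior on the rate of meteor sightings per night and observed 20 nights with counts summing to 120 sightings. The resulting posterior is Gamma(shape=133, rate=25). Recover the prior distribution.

Gamma(shape=13, rate=5)

Gamma–Poisson conjugacy: posterior shape = α + Σxᵢ, posterior rate = β + n.
So α = 133 − 120 = 13 and β = 25 − 20 = 5.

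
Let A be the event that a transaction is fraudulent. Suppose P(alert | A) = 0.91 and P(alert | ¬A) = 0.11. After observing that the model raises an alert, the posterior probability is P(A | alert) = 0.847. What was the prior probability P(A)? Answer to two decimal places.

P(A) = 0.40

Bayes' rule in odds form gives O(A|E) = O(A)·[P(E|A)/P(E|¬A)], hence O(A) = O(A|E)/LR.
Posterior odds = 0.847/(1−0.847) = 5.5359. LR = 0.91/0.11 = 8.2727.
Prior odds = 5.5359/8.2727 = 0.6692, so P(A) = 0.6692/(1+0.6692) ≈ 0.40.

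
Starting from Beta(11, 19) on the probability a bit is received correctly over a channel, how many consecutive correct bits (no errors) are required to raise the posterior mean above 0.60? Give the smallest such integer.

k = 18

After k correct bits and 0 errors the posterior is Beta(11+k, 19), with mean (11+k)/(11+19+k).
Set (11+k)/(30+k) > 0.60 and solve: k > (0.60·30 − 11)/(1 − 0.60) = 17.500.
The smallest integer exceeding 17.500 is 18.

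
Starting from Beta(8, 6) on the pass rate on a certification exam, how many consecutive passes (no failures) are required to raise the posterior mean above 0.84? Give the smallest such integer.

k = 24

After k passes and 0 failures the posterior is Beta(8+k, 6), with mean (8+k)/(8+6+k).
Set (8+k)/(14+k) > 0.84 and solve: k > (0.84·14 − 8)/(1 − 0.84) = 23.500.
The smallest integer exceeding 23.500 is 24.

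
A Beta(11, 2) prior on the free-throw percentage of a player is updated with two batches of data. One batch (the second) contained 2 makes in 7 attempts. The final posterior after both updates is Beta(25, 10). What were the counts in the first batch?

12 makes and 3 misses

Sequential conjugate updates are equivalent to a single update on the pooled data, so total successes = posterior α − prior α and total failures = posterior β − prior β.
Total across both batches: 25−11=14 makes, 10−2=8 misses.
Subtract the second batch: 14−2=12 makes and 8−5=3 misses.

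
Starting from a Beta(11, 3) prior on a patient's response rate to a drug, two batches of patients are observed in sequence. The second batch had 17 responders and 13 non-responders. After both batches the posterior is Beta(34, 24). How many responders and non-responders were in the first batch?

Because Beta–binomial updating is additive in the counts, the combined data contributed (α_post−α_prior, β_post−β_prior) successes and failures.
Total across both batches: 34−11=23 responders, 24−3=21 non-responders.
Subtract the second batch: 23−17=6 responders and 21−13=8 non-responders.

6 responders and 8 non-responders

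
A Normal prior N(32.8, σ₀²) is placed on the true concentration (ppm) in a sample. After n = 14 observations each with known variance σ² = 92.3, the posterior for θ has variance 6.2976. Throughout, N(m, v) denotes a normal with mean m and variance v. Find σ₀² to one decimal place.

Posterior precision equals prior precision plus data precision: 1/σ_n² = 1/σ₀² + n/σ².
So 1/σ₀² = 1/6.2976 − 14/92.3 = 0.158791 − 0.151679 = 0.007112.
Hence σ₀² = 1/0.007112 ≈ 140.6.

σ₀² = 140.6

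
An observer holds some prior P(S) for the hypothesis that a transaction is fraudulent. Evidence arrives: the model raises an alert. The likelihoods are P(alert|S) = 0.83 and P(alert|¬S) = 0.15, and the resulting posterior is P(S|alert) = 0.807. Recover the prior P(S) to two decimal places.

In odds form, posterior odds = prior odds × likelihood ratio, so prior odds = posterior odds ÷ LR.
Posterior odds = 0.807/(1−0.807) = 4.1813. LR = 0.83/0.15 = 5.5333.
Prior odds = 4.1813/5.5333 = 0.7557, so P(S) = 0.7557/(1+0.7557) ≈ 0.43.

P(S) = 0.43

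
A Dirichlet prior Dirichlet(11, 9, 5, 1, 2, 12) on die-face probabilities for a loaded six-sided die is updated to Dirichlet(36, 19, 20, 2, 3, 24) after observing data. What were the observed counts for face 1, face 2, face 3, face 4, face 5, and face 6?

For a Dirichlet(α) prior with multinomial counts c, the posterior is Dirichlet(α + c) componentwise.
Counts are posterior − prior componentwise: 36−11=25, 19−9=10, 20−5=15, 2−1=1, 3−2=1, 24−12=12.

counts (25, 10, 15, 1, 1, 12)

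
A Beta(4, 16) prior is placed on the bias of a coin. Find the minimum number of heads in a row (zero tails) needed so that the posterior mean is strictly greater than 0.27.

k = 2

After k heads and 0 tails the posterior is Beta(4+k, 16), with mean (4+k)/(4+16+k).
Set (4+k)/(20+k) > 0.27 and solve: k > (0.27·20 − 4)/(1 − 0.27) = 1.918.
The smallest integer exceeding 1.918 is 2.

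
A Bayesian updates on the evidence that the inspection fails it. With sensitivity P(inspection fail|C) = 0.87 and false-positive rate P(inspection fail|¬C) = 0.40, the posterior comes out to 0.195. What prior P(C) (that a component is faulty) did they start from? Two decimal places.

In odds form, posterior odds = prior odds × likelihood ratio, so prior odds = posterior odds ÷ LR.
Posterior odds = 0.195/(1−0.195) = 0.2422. LR = 0.87/0.40 = 2.1750.
Prior odds = 0.2422/2.1750 = 0.1114, so P(C) = 0.1114/(1+0.1114) ≈ 0.10.

P(C) = 0.10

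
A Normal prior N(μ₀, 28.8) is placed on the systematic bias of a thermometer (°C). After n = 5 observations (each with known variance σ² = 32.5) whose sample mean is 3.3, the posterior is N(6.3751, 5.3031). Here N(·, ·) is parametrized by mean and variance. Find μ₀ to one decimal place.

μ₀ = 20.0

With known observation variance, the Normal–Normal posterior has precision τ_n = τ₀ + n/σ² and mean μ_n = (τ₀μ₀ + (n/σ²)x̄)/τ_n.
Here τ₀ = 1/28.8 = 0.034722 and τ_data = 5/32.5 = 0.153846, so τ_n = 0.188568.
Rearranging for μ₀: μ₀ = (μ_n·τ_n − τ_data·x̄)/τ₀ = (6.3751·0.188568 − 0.153846·3.3) / 0.034722 = 0.694448/0.034722 ≈ 20.0.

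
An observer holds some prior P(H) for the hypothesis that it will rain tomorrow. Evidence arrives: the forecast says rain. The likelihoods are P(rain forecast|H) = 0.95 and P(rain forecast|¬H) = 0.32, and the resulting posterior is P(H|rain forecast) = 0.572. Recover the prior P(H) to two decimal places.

P(H) = 0.31

Bayes' rule in odds form gives O(H|E) = O(H)·[P(E|H)/P(E|¬H)], hence O(H) = O(H|E)/LR.
Posterior odds = 0.572/(1−0.572) = 1.3364. LR = 0.95/0.32 = 2.9688.
Prior odds = 1.3364/2.9688 = 0.4501, so P(H) = 0.4501/(1+0.4501) ≈ 0.31.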